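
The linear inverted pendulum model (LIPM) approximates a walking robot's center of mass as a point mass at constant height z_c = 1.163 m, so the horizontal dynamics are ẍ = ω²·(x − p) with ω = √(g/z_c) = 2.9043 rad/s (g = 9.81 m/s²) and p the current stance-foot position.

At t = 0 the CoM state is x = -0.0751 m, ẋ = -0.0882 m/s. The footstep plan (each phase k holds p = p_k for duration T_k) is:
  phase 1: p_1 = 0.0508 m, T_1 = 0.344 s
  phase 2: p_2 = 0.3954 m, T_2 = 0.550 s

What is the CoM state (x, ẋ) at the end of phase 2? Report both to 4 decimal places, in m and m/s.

x = -1.5424, ẋ = -5.4048

phase 1: p=0.0508, T=0.344, ωT=0.999079, cosh=1.541999, sinh=1.173781; start (x,ẋ)=(-0.075100, -0.088200) → end (x,ẋ)=(-0.178984, -0.565199)
phase 2: p=0.3954, T=0.550, ωT=1.597365, cosh=2.571214, sinh=2.368785; start (x,ẋ)=(-0.178984, -0.565199) → end (x,ẋ)=(-1.542447, -5.404814)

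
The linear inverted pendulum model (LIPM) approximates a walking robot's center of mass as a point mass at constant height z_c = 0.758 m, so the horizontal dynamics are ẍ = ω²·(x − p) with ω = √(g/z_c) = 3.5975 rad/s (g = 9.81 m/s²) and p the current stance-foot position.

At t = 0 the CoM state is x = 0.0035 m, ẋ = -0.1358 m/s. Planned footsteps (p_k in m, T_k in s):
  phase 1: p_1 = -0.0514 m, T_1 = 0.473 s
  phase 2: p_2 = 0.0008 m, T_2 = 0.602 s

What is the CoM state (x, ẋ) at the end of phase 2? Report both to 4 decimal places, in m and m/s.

x = 0.1812, ẋ = 0.6636

phase 1: p=-0.0514, T=0.473, ωT=1.701618, cosh=2.832598, sinh=2.650210; start (x,ẋ)=(0.003500, -0.135800) → end (x,ẋ)=(0.004068, 0.138757)
phase 2: p=0.0008, T=0.602, ωT=2.165695, cosh=4.417665, sinh=4.302995; start (x,ẋ)=(0.004068, 0.138757) → end (x,ẋ)=(0.181207, 0.663576)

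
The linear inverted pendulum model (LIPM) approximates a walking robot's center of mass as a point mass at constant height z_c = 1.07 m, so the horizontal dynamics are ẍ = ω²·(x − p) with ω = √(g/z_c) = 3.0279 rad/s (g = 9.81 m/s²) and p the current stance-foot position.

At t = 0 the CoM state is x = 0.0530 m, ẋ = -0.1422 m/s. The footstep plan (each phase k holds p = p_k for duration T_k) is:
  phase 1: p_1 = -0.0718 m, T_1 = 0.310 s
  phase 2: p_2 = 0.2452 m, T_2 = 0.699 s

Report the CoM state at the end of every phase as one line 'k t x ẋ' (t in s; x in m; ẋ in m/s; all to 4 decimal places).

phase 1: p=-0.0718, T=0.310, ωT=0.938649, cosh=1.473841, sinh=1.082685; start (x,ẋ)=(0.053000, -0.142200) → end (x,ẋ)=(0.061289, 0.199547)
phase 2: p=0.2452, T=0.699, ωT=2.116502, cosh=4.211250, sinh=4.090797; start (x,ẋ)=(0.061289, 0.199547) → end (x,ẋ)=(-0.259701, -1.437678)

1 0.3100 0.0613 0.1995
2 1.0090 -0.2597 -1.4377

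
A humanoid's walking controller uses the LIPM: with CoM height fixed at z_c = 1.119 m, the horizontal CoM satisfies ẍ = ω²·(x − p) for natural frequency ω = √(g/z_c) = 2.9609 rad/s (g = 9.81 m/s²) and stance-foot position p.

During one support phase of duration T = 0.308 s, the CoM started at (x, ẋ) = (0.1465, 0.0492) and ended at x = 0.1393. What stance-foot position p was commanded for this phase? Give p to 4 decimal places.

ωT = 2.9609·0.308 = 0.911957; cosh(ωT) = 1.445463, sinh(ωT) = 1.043726
x(T) = p + (x₀−p)·cosh(ωT) + (ẋ₀/ω)·sinh(ωT) ⇒ p·(1 − cosh) = x(T) − x₀·cosh − (ẋ₀/ω)·sinh
numerator   = 0.1393 − (0.1465)·1.445463 − (0.0492/2.9609)·1.043726 = -0.089804
denominator = 1 − 1.445463 = -0.445463
p = -0.089804 / -0.445463 = 0.2016

p = 0.2016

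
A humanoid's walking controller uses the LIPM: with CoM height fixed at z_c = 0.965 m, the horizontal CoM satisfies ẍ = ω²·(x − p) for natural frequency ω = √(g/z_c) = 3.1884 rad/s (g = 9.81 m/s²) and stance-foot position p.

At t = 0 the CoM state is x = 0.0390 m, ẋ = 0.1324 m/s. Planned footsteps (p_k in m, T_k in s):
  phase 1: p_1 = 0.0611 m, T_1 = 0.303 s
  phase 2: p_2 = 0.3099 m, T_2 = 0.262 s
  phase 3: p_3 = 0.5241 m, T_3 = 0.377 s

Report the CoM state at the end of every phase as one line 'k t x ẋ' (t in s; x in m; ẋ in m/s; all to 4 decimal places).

1 0.3030 0.0745 0.1200
2 0.5650 0.0227 -0.5381
3 0.9420 -0.6406 -3.3949

phase 1: p=0.0611, T=0.303, ωT=0.966085, cosh=1.504104, sinh=1.123534; start (x,ẋ)=(0.039000, 0.132400) → end (x,ẋ)=(0.074515, 0.119975)
phase 2: p=0.3099, T=0.262, ωT=0.835361, cosh=1.369682, sinh=0.935964; start (x,ẋ)=(0.074515, 0.119975) → end (x,ẋ)=(0.022716, -0.538116)
phase 3: p=0.5241, T=0.377, ωT=1.202027, cosh=1.813719, sinh=1.513134; start (x,ẋ)=(0.022716, -0.538116) → end (x,ẋ)=(-0.640646, -3.394907)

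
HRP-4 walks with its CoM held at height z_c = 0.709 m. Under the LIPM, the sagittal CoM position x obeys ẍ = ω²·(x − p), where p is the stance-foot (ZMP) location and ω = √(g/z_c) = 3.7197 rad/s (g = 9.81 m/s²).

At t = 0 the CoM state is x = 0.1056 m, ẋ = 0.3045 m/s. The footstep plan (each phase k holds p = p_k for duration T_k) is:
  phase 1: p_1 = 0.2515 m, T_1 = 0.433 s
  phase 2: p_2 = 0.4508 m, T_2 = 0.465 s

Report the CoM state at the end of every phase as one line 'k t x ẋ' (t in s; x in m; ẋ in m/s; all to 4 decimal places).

phase 1: p=0.2515, T=0.433, ωT=1.610630, cosh=2.602863, sinh=2.403101; start (x,ẋ)=(0.105600, 0.304500) → end (x,ẋ)=(0.068464, -0.511601)
phase 2: p=0.4508, T=0.465, ωT=1.729661, cosh=2.908042, sinh=2.730697; start (x,ẋ)=(0.068464, -0.511601) → end (x,ẋ)=(-1.036626, -5.371292)

1 0.4330 0.0685 -0.5116
2 0.8980 -1.0366 -5.3713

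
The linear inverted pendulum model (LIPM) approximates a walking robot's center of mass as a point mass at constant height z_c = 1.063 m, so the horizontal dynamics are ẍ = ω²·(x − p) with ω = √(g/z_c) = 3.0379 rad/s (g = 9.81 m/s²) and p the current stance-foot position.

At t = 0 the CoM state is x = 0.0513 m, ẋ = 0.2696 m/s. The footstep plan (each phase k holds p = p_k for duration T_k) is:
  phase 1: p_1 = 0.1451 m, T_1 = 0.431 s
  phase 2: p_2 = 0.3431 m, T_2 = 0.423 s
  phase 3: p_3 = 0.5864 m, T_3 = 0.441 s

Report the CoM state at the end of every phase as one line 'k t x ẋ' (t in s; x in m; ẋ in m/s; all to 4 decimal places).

phase 1: p=0.1451, T=0.431, ωT=1.309335, cosh=1.986855, sinh=1.716855; start (x,ẋ)=(0.051300, 0.269600) → end (x,ẋ)=(0.111096, 0.046430)
phase 2: p=0.3431, T=0.423, ωT=1.285032, cosh=1.945712, sinh=1.669070; start (x,ẋ)=(0.111096, 0.046430) → end (x,ẋ)=(-0.082803, -1.086029)
phase 3: p=0.5864, T=0.441, ωT=1.339714, cosh=2.039936, sinh=1.778015; start (x,ẋ)=(-0.082803, -1.086029) → end (x,ẋ)=(-1.414361, -5.830088)

1 0.4310 0.1111 0.0464
2 0.8540 -0.0828 -1.0860
3 1.2950 -1.4144 -5.8301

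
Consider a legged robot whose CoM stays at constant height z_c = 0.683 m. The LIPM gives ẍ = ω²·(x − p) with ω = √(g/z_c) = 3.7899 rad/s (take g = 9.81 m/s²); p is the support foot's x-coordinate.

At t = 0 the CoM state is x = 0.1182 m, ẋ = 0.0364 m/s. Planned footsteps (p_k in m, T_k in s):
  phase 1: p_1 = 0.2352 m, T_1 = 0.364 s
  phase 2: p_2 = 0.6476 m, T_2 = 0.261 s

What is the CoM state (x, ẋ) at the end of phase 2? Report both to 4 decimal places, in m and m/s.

x = -0.5631, ẋ = -3.9625

phase 1: p=0.2352, T=0.364, ωT=1.379524, cosh=2.112353, sinh=1.860655; start (x,ẋ)=(0.118200, 0.036400) → end (x,ẋ)=(0.005925, -0.748159)
phase 2: p=0.6476, T=0.261, ωT=0.989164, cosh=1.530436, sinh=1.158549; start (x,ẋ)=(0.005925, -0.748159) → end (x,ẋ)=(-0.563150, -3.962465)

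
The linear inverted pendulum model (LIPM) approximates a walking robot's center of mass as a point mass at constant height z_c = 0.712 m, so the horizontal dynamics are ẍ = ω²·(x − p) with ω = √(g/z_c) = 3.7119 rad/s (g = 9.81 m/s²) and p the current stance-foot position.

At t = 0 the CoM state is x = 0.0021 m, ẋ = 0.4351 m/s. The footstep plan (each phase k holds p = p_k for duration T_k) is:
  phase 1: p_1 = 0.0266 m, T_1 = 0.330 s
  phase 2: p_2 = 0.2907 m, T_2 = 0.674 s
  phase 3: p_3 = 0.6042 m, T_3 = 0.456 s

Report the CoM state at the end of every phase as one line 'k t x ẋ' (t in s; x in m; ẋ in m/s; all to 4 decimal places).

phase 1: p=0.0266, T=0.330, ωT=1.224927, cosh=1.848848, sinh=1.555069; start (x,ẋ)=(0.002100, 0.435100) → end (x,ẋ)=(0.163585, 0.663014)
phase 2: p=0.2907, T=0.674, ωT=2.501821, cosh=6.143315, sinh=6.061379; start (x,ẋ)=(0.163585, 0.663014) → end (x,ẋ)=(0.592464, 1.213104)
phase 3: p=0.6042, T=0.456, ωT=1.692626, cosh=2.808884, sinh=2.624849; start (x,ẋ)=(0.592464, 1.213104) → end (x,ẋ)=(1.429075, 3.293125)

1 0.3300 0.1636 0.6630
2 1.0040 0.5925 1.2131
3 1.4600 1.4291 3.2931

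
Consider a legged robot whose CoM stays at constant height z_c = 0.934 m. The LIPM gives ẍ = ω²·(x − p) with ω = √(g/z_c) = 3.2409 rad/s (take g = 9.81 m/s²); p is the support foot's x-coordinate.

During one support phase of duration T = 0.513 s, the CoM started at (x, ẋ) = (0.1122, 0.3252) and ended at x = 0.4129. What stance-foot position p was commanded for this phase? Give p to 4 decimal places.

ωT = 3.2409·0.513 = 1.662582; cosh(ωT) = 2.731278, sinh(ωT) = 2.541629
x(T) = p + (x₀−p)·cosh(ωT) + (ẋ₀/ω)·sinh(ωT) ⇒ p·(1 − cosh) = x(T) − x₀·cosh − (ẋ₀/ω)·sinh
numerator   = 0.4129 − (0.1122)·2.731278 − (0.3252/3.2409)·2.541629 = -0.148583
denominator = 1 − 2.731278 = -1.731278
p = -0.148583 / -1.731278 = 0.0858

p = 0.0858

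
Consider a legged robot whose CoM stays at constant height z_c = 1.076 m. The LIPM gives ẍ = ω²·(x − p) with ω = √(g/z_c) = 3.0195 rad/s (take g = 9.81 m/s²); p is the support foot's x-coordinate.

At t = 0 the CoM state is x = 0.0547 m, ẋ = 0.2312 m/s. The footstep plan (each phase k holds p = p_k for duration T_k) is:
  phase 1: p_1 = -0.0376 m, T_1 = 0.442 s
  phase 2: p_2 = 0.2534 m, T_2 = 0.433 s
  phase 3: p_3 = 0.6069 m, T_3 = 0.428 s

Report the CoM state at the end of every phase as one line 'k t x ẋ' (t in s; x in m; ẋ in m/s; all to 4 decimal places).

1 0.4420 0.2852 0.9622
2 0.8750 0.8624 2.0731
3 1.3030 2.2628 5.3576

phase 1: p=-0.0376, T=0.442, ωT=1.334619, cosh=2.030903, sinh=1.767645; start (x,ẋ)=(0.054700, 0.231200) → end (x,ẋ)=(0.285199, 0.962187)
phase 2: p=0.2534, T=0.433, ωT=1.307443, cosh=1.983611, sinh=1.713100; start (x,ẋ)=(0.285199, 0.962187) → end (x,ẋ)=(0.862370, 2.073093)
phase 3: p=0.6069, T=0.428, ωT=1.292346, cosh=1.957972, sinh=1.683347; start (x,ẋ)=(0.862370, 2.073093) → end (x,ẋ)=(2.262835, 5.357577)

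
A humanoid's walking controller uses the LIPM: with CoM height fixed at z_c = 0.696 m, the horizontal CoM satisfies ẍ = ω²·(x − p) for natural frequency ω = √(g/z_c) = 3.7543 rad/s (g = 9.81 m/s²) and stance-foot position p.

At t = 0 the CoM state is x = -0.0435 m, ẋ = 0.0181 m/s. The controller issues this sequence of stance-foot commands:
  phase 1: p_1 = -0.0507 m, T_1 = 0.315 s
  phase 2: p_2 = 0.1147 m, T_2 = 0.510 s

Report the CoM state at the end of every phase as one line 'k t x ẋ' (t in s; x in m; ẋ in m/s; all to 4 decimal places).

phase 1: p=-0.0507, T=0.315, ωT=1.182605, cosh=1.784670, sinh=1.478191; start (x,ẋ)=(-0.043500, 0.018100) → end (x,ẋ)=(-0.030724, 0.072259)
phase 2: p=0.1147, T=0.510, ωT=1.914693, cosh=3.466121, sinh=3.318734; start (x,ẋ)=(-0.030724, 0.072259) → end (x,ẋ)=(-0.325480, -1.561451)

1 0.3150 -0.0307 0.0723
2 0.8250 -0.3255 -1.5615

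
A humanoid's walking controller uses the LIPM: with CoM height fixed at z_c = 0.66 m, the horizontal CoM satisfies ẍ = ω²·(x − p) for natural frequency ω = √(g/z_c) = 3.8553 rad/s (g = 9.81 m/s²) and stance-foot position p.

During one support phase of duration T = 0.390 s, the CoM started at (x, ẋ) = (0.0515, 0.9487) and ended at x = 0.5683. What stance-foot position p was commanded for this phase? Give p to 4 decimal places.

p = 0.0583

ωT = 3.8553·0.390 = 1.503567; cosh(ωT) = 2.360020, sinh(ωT) = 2.137684
x(T) = p + (x₀−p)·cosh(ωT) + (ẋ₀/ω)·sinh(ωT) ⇒ p·(1 − cosh) = x(T) − x₀·cosh − (ẋ₀/ω)·sinh
numerator   = 0.5683 − (0.0515)·2.360020 − (0.9487/3.8553)·2.137684 = -0.079276
denominator = 1 − 2.360020 = -1.360020
p = -0.079276 / -1.360020 = 0.0583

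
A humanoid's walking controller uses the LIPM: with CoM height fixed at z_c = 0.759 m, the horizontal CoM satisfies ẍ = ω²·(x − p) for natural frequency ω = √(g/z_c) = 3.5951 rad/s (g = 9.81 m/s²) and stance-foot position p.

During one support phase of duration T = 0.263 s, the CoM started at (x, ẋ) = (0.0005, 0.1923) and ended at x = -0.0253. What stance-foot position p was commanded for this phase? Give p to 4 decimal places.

p = 0.1756

ωT = 3.5951·0.263 = 0.945511; cosh(ωT) = 1.481305, sinh(ωT) = 1.092824
x(T) = p + (x₀−p)·cosh(ωT) + (ẋ₀/ω)·sinh(ωT) ⇒ p·(1 − cosh) = x(T) − x₀·cosh − (ẋ₀/ω)·sinh
numerator   = -0.0253 − (0.0005)·1.481305 − (0.1923/3.5951)·1.092824 = -0.084495
denominator = 1 − 1.481305 = -0.481305
p = -0.084495 / -0.481305 = 0.1756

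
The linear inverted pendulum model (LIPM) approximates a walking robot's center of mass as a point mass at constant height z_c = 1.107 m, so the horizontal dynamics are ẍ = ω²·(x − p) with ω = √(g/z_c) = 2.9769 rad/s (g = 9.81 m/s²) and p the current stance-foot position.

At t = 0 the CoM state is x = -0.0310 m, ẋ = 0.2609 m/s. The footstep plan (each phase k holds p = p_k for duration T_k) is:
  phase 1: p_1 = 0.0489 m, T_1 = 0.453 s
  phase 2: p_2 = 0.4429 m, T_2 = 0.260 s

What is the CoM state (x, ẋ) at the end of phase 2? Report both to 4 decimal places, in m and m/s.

x = -0.0528, ẋ = -0.8751

phase 1: p=0.0489, T=0.453, ωT=1.348536, cosh=2.055701, sinh=1.796081; start (x,ẋ)=(-0.031000, 0.260900) → end (x,ẋ)=(0.042061, 0.109127)
phase 2: p=0.4429, T=0.260, ωT=0.773994, cosh=1.314789, sinh=0.853621; start (x,ẋ)=(0.042061, 0.109127) → end (x,ẋ)=(-0.052827, -0.875112)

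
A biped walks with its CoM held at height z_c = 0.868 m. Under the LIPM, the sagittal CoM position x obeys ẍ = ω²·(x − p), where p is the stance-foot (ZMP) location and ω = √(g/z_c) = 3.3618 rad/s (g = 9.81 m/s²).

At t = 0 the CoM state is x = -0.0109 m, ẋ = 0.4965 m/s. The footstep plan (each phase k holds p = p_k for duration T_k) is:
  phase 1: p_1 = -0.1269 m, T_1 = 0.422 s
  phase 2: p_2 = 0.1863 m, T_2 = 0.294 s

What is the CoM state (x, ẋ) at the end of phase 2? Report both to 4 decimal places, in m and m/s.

x = 1.1695, ẋ = 3.7066

phase 1: p=-0.1269, T=0.422, ωT=1.418680, cosh=2.186847, sinh=1.944814; start (x,ẋ)=(-0.010900, 0.496500) → end (x,ẋ)=(0.414001, 1.844187)
phase 2: p=0.1863, T=0.294, ωT=0.988369, cosh=1.529516, sinh=1.157333; start (x,ẋ)=(0.414001, 1.844187) → end (x,ẋ)=(1.169453, 3.706636)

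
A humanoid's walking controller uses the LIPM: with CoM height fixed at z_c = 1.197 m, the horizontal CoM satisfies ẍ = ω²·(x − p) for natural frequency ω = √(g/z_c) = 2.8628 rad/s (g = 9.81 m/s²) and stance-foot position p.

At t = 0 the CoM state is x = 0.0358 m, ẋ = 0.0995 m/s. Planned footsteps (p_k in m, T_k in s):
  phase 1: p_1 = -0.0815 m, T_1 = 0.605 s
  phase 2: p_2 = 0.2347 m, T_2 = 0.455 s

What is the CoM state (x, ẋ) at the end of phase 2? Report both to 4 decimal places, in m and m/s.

x = 1.1929, ẋ = 2.9778

phase 1: p=-0.0815, T=0.605, ωT=1.731994, cosh=2.914422, sinh=2.737491; start (x,ẋ)=(0.035800, 0.099500) → end (x,ẋ)=(0.355506, 1.209252)
phase 2: p=0.2347, T=0.455, ωT=1.302574, cosh=1.975292, sinh=1.703461; start (x,ẋ)=(0.355506, 1.209252) → end (x,ẋ)=(1.192873, 2.977759)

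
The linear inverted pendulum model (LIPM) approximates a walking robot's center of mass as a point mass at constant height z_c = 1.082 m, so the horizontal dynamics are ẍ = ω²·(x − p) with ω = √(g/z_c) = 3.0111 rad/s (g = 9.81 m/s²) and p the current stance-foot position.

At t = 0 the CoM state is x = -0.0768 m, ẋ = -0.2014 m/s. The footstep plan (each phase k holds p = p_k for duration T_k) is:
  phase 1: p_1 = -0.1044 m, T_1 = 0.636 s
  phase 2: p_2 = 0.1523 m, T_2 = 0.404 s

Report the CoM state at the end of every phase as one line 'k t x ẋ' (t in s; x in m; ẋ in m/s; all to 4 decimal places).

1 0.6360 -0.2308 -0.4224
2 1.0400 -0.7669 -2.5512

phase 1: p=-0.1044, T=0.636, ωT=1.915060, cosh=3.467338, sinh=3.320005; start (x,ẋ)=(-0.076800, -0.201400) → end (x,ẋ)=(-0.230763, -0.422408)
phase 2: p=0.1523, T=0.404, ωT=1.216484, cosh=1.835785, sinh=1.539515; start (x,ẋ)=(-0.230763, -0.422408) → end (x,ẋ)=(-0.766890, -2.551191)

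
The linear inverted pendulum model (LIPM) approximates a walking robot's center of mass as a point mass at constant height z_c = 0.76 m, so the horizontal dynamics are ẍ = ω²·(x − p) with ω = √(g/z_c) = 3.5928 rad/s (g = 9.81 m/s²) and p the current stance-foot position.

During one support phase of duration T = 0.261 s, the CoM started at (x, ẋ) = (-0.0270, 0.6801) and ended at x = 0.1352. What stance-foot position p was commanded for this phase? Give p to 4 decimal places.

p = 0.0629

ωT = 3.5928·0.261 = 0.937721; cosh(ωT) = 1.472836, sinh(ωT) = 1.081317
x(T) = p + (x₀−p)·cosh(ωT) + (ẋ₀/ω)·sinh(ωT) ⇒ p·(1 − cosh) = x(T) − x₀·cosh − (ẋ₀/ω)·sinh
numerator   = 0.1352 − (-0.0270)·1.472836 − (0.6801/3.5928)·1.081317 = -0.029722
denominator = 1 − 1.472836 = -0.472836
p = -0.029722 / -0.472836 = 0.0629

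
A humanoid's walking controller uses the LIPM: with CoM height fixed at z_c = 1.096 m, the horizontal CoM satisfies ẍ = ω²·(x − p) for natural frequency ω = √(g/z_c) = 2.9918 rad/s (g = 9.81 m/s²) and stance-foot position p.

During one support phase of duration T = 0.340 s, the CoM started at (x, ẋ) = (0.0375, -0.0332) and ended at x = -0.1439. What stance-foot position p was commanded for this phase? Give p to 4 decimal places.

p = 0.3357

ωT = 2.9918·0.340 = 1.017212; cosh(ωT) = 1.563538, sinh(ωT) = 1.201936
x(T) = p + (x₀−p)·cosh(ωT) + (ẋ₀/ω)·sinh(ωT) ⇒ p·(1 − cosh) = x(T) − x₀·cosh − (ẋ₀/ω)·sinh
numerator   = -0.1439 − (0.0375)·1.563538 − (-0.0332/2.9918)·1.201936 = -0.189195
denominator = 1 − 1.563538 = -0.563538
p = -0.189195 / -0.563538 = 0.3357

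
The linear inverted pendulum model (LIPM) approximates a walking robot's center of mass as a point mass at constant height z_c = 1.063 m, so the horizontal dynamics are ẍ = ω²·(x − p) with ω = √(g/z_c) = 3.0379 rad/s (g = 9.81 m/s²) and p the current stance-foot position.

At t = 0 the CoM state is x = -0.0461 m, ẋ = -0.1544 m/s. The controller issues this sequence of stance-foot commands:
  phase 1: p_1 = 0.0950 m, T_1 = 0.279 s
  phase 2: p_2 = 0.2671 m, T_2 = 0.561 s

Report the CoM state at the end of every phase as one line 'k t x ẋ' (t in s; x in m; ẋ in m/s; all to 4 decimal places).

phase 1: p=0.0950, T=0.279, ωT=0.847574, cosh=1.381216, sinh=0.952762; start (x,ẋ)=(-0.046100, -0.154400) → end (x,ẋ)=(-0.148313, -0.621659)
phase 2: p=0.2671, T=0.561, ωT=1.704262, cosh=2.839617, sinh=2.657710; start (x,ẋ)=(-0.148313, -0.621659) → end (x,ẋ)=(-1.456374, -5.119261)

1 0.2790 -0.1483 -0.6217
2 0.8400 -1.4564 -5.1193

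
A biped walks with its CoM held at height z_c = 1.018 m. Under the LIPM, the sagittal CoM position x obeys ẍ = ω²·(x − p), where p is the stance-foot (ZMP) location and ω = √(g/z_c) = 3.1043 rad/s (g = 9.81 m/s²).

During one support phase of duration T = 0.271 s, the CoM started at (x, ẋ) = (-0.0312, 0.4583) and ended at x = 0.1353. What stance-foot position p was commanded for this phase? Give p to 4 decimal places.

ωT = 3.1043·0.271 = 0.841265; cosh(ωT) = 1.375232, sinh(ωT) = 0.944068
x(T) = p + (x₀−p)·cosh(ωT) + (ẋ₀/ω)·sinh(ωT) ⇒ p·(1 − cosh) = x(T) − x₀·cosh − (ẋ₀/ω)·sinh
numerator   = 0.1353 − (-0.0312)·1.375232 − (0.4583/3.1043)·0.944068 = 0.038831
denominator = 1 − 1.375232 = -0.375232
p = 0.038831 / -0.375232 = -0.1035

p = -0.1035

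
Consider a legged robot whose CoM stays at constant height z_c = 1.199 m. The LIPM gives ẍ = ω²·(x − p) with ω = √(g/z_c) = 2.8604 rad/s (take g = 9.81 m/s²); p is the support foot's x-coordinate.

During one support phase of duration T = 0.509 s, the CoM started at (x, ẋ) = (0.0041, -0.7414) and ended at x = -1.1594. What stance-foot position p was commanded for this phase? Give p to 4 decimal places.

ωT = 2.8604·0.509 = 1.455944; cosh(ωT) = 2.260854, sinh(ωT) = 2.027674
x(T) = p + (x₀−p)·cosh(ωT) + (ẋ₀/ω)·sinh(ωT) ⇒ p·(1 − cosh) = x(T) − x₀·cosh − (ẋ₀/ω)·sinh
numerator   = -1.1594 − (0.0041)·2.260854 − (-0.7414/2.8604)·2.027674 = -0.643108
denominator = 1 − 2.260854 = -1.260854
p = -0.643108 / -1.260854 = 0.5101

p = 0.5101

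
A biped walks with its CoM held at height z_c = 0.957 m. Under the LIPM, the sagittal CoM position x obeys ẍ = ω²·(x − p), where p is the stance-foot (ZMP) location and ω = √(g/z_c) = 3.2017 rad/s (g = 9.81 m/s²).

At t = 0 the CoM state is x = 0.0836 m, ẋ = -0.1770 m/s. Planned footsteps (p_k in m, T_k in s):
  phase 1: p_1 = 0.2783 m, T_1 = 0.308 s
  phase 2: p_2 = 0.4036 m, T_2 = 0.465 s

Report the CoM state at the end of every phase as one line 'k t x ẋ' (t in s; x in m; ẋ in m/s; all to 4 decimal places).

1 0.3080 -0.0828 -0.9896
2 0.7730 -1.3790 -5.5794

phase 1: p=0.2783, T=0.308, ωT=0.986124, cosh=1.526921, sinh=1.153901; start (x,ẋ)=(0.083600, -0.177000) → end (x,ẋ)=(-0.082783, -0.989574)
phase 2: p=0.4036, T=0.465, ωT=1.488791, cosh=2.328689, sinh=2.103043; start (x,ẋ)=(-0.082783, -0.989574) → end (x,ẋ)=(-1.379038, -5.579377)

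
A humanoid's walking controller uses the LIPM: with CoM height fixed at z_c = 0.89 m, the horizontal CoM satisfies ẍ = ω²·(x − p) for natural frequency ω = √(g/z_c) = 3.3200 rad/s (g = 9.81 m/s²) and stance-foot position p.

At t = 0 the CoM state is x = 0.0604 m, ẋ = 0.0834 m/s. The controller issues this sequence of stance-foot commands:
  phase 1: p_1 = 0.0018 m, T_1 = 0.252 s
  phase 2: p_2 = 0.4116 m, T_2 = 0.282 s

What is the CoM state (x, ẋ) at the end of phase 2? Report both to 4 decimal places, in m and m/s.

phase 1: p=0.0018, T=0.252, ωT=0.836640, cosh=1.370880, sinh=0.937717; start (x,ẋ)=(0.060400, 0.083400) → end (x,ẋ)=(0.105689, 0.296766)
phase 2: p=0.4116, T=0.282, ωT=0.936240, cosh=1.471237, sinh=1.079137; start (x,ẋ)=(0.105689, 0.296766) → end (x,ẋ)=(0.057994, -0.659383)

x = 0.0580, ẋ = -0.6594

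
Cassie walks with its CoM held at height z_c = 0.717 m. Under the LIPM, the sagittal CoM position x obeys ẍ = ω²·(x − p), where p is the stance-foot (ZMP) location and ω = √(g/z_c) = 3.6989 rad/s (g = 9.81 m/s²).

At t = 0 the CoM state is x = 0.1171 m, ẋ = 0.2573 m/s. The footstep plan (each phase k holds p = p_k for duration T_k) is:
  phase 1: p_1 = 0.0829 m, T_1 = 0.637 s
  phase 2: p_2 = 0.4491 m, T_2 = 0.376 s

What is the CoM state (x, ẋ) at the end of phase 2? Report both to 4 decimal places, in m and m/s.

phase 1: p=0.0829, T=0.637, ωT=2.356199, cosh=5.322777, sinh=5.227998; start (x,ẋ)=(0.117100, 0.257300) → end (x,ẋ)=(0.628605, 2.030905)
phase 2: p=0.4491, T=0.376, ωT=1.390786, cosh=2.133444, sinh=1.884565; start (x,ẋ)=(0.628605, 2.030905) → end (x,ẋ)=(1.866796, 5.584117)

x = 1.8668, ẋ = 5.5841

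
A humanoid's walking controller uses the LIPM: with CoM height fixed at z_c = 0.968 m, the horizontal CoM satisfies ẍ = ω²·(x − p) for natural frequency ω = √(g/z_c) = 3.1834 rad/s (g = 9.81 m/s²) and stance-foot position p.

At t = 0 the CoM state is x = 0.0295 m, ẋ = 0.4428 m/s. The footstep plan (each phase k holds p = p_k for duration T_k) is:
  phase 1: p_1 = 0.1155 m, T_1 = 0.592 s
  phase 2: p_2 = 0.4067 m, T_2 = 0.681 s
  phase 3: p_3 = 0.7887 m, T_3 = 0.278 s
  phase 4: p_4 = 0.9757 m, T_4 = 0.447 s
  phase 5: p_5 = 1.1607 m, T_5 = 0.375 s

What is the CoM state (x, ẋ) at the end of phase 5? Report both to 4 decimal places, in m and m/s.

phase 1: p=0.1155, T=0.592, ωT=1.884573, cosh=3.367718, sinh=3.215824; start (x,ẋ)=(0.029500, 0.442800) → end (x,ẋ)=(0.273186, 0.610822)
phase 2: p=0.4067, T=0.681, ωT=2.167895, cosh=4.427144, sinh=4.312726; start (x,ẋ)=(0.273186, 0.610822) → end (x,ẋ)=(0.643129, 0.871168)
phase 3: p=0.7887, T=0.278, ωT=0.884985, cosh=1.417834, sinh=1.005114; start (x,ẋ)=(0.643129, 0.871168) → end (x,ẋ)=(0.857364, 0.769392)
phase 4: p=0.9757, T=0.447, ωT=1.422980, cosh=2.195231, sinh=1.954236; start (x,ẋ)=(0.857364, 0.769392) → end (x,ẋ)=(1.188241, 0.952809)
phase 5: p=1.1607, T=0.375, ωT=1.193775, cosh=1.801294, sinh=1.498219; start (x,ẋ)=(1.188241, 0.952809) → end (x,ẋ)=(1.658735, 1.847646)

x = 1.6587, ẋ = 1.8476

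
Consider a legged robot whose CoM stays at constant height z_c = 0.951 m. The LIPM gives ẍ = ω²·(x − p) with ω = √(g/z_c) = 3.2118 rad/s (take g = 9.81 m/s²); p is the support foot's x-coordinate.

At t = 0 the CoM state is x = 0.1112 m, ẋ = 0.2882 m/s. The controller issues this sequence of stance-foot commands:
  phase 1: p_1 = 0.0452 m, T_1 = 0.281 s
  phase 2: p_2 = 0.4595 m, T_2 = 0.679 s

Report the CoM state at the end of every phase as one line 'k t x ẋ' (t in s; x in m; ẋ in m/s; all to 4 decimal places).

phase 1: p=0.0452, T=0.281, ωT=0.902516, cosh=1.435673, sinh=1.030125; start (x,ẋ)=(0.111200, 0.288200) → end (x,ẋ)=(0.232389, 0.632126)
phase 2: p=0.4595, T=0.679, ωT=2.180812, cosh=4.483222, sinh=4.370272; start (x,ẋ)=(0.232389, 0.632126) → end (x,ẋ)=(0.301441, -0.353866)

1 0.2810 0.2324 0.6321
2 0.9600 0.3014 -0.3539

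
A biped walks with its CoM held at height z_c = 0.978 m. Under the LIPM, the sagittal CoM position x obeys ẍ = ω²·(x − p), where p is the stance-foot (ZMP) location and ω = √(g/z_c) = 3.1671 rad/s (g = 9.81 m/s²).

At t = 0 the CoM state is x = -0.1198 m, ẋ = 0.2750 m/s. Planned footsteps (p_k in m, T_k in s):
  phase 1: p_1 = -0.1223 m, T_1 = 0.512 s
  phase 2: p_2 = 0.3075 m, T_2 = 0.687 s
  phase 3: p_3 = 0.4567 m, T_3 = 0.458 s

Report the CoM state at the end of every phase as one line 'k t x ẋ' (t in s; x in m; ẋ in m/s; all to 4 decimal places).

phase 1: p=-0.1223, T=0.512, ωT=1.621555, cosh=2.629273, sinh=2.431682; start (x,ẋ)=(-0.119800, 0.275000) → end (x,ẋ)=(0.095417, 0.742304)
phase 2: p=0.3075, T=0.687, ωT=2.175798, cosh=4.461363, sinh=4.347846; start (x,ẋ)=(0.095417, 0.742304) → end (x,ẋ)=(0.380365, 0.391285)
phase 3: p=0.4567, T=0.458, ωT=1.450532, cosh=2.249914, sinh=2.015468; start (x,ẋ)=(0.380365, 0.391285) → end (x,ẋ)=(0.533958, 0.393100)

1 0.5120 0.0954 0.7423
2 1.1990 0.3804 0.3913
3 1.6570 0.5340 0.3931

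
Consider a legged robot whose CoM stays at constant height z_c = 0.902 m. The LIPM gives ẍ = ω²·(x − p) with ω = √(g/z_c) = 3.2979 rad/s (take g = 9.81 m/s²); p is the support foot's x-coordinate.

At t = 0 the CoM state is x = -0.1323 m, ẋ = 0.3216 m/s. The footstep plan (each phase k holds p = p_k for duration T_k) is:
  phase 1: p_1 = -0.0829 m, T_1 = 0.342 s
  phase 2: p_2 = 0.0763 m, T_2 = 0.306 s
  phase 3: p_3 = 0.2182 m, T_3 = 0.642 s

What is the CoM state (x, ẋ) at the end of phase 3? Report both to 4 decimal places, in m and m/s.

x = -0.5047, ẋ = -2.2979

phase 1: p=-0.0829, T=0.342, ωT=1.127882, cosh=1.706412, sinh=1.382694; start (x,ẋ)=(-0.132300, 0.321600) → end (x,ẋ)=(-0.032361, 0.323519)
phase 2: p=0.0763, T=0.306, ωT=1.009157, cosh=1.553907, sinh=1.189381; start (x,ẋ)=(-0.032361, 0.323519) → end (x,ẋ)=(0.024127, 0.076499)
phase 3: p=0.2182, T=0.642, ωT=2.117252, cosh=4.214318, sinh=4.093956; start (x,ẋ)=(0.024127, 0.076499) → end (x,ẋ)=(-0.504720, -2.297875)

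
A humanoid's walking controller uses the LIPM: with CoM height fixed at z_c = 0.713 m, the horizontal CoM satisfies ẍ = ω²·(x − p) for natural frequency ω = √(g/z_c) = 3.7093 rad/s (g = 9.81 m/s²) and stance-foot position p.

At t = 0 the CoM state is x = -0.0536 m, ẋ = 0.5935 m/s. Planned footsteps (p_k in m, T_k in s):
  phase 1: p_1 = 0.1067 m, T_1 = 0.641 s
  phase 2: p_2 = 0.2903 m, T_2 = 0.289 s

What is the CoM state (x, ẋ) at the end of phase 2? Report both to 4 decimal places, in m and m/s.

phase 1: p=0.1067, T=0.641, ωT=2.377661, cosh=5.436215, sinh=5.343448; start (x,ẋ)=(-0.053600, 0.593500) → end (x,ẋ)=(0.090244, 0.049175)
phase 2: p=0.2903, T=0.289, ωT=1.071988, cosh=1.631754, sinh=1.289426; start (x,ẋ)=(0.090244, 0.049175) → end (x,ẋ)=(-0.019048, -0.876601)

x = -0.0190, ẋ = -0.8766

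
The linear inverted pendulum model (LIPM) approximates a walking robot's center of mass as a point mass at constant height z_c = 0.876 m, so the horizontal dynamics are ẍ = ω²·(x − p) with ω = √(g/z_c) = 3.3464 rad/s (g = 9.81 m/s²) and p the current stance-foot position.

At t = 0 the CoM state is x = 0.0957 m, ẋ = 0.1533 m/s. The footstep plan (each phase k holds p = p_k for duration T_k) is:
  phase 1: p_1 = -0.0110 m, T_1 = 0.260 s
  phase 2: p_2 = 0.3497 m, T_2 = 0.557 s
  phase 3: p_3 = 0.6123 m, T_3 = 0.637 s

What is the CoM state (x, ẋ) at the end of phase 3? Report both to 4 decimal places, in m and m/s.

phase 1: p=-0.0110, T=0.260, ωT=0.870064, cosh=1.402994, sinh=0.984069; start (x,ẋ)=(0.095700, 0.153300) → end (x,ẋ)=(0.183780, 0.566452)
phase 2: p=0.3497, T=0.557, ωT=1.863945, cosh=3.302093, sinh=3.147034; start (x,ẋ)=(0.183780, 0.566452) → end (x,ẋ)=(0.334522, 0.123135)
phase 3: p=0.6123, T=0.637, ωT=2.131657, cosh=4.273730, sinh=4.155090; start (x,ẋ)=(0.334522, 0.123135) → end (x,ẋ)=(-0.421958, -3.336148)

x = -0.4220, ẋ = -3.3361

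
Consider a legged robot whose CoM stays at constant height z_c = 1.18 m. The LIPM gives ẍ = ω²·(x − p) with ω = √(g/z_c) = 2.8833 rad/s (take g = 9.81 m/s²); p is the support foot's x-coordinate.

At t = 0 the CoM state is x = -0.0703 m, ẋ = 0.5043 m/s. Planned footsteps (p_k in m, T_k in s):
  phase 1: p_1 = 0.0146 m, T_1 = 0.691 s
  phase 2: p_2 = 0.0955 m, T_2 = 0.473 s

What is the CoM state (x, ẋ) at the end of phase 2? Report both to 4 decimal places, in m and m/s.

x = 1.2130, ẋ = 3.3079

phase 1: p=0.0146, T=0.691, ωT=1.992360, cosh=3.734597, sinh=3.598224; start (x,ẋ)=(-0.070300, 0.504300) → end (x,ẋ)=(0.326876, 1.002540)
phase 2: p=0.0955, T=0.473, ωT=1.363801, cosh=2.083359, sinh=1.827672; start (x,ẋ)=(0.326876, 1.002540) → end (x,ẋ)=(1.213031, 3.307937)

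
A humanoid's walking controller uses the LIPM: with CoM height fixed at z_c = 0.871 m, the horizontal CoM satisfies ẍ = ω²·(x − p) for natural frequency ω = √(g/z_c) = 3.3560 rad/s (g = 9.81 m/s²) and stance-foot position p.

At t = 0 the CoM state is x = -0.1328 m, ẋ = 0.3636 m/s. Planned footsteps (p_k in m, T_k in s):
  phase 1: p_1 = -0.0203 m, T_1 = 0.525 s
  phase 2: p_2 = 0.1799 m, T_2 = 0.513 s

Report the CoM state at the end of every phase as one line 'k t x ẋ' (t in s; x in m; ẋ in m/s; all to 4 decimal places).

1 0.5250 -0.0514 0.0230
2 1.0380 -0.4690 -2.0349

phase 1: p=-0.0203, T=0.525, ωT=1.761900, cosh=2.997605, sinh=2.825887; start (x,ẋ)=(-0.132800, 0.363600) → end (x,ẋ)=(-0.051365, 0.023016)
phase 2: p=0.1799, T=0.513, ωT=1.721628, cosh=2.886201, sinh=2.707426; start (x,ẋ)=(-0.051365, 0.023016) → end (x,ẋ)=(-0.469009, -2.034872)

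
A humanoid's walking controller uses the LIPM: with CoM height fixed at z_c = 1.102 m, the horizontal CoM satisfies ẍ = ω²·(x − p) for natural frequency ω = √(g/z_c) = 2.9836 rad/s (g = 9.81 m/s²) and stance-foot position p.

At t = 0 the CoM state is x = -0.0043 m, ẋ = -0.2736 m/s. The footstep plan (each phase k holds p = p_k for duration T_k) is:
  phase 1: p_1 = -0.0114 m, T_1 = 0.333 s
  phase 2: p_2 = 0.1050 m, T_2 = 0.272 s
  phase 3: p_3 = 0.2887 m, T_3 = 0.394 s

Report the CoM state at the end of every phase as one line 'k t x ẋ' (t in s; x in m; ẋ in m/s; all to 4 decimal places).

1 0.3330 -0.1074 -0.3954
2 0.6050 -0.3010 -1.1055
3 0.9990 -1.3005 -4.5399

phase 1: p=-0.0114, T=0.333, ωT=0.993539, cosh=1.535520, sinh=1.165256; start (x,ẋ)=(-0.004300, -0.273600) → end (x,ẋ)=(-0.107353, -0.395434)
phase 2: p=0.1050, T=0.272, ωT=0.811539, cosh=1.347772, sinh=0.903598; start (x,ẋ)=(-0.107353, -0.395434) → end (x,ẋ)=(-0.300963, -1.105454)
phase 3: p=0.2887, T=0.394, ωT=1.175538, cosh=1.774270, sinh=1.465617; start (x,ẋ)=(-0.300963, -1.105454) → end (x,ẋ)=(-1.300547, -4.539861)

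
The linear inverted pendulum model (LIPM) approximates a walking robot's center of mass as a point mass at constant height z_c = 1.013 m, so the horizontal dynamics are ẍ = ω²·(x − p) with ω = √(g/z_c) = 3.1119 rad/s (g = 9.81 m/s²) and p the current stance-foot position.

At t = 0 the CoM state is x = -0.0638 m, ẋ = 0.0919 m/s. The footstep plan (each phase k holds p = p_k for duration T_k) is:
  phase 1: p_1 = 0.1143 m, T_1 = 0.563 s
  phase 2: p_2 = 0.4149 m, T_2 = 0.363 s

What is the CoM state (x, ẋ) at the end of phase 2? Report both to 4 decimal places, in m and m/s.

phase 1: p=0.1143, T=0.563, ωT=1.752000, cosh=2.969774, sinh=2.796347; start (x,ẋ)=(-0.063800, 0.091900) → end (x,ẋ)=(-0.332036, -1.276896)
phase 2: p=0.4149, T=0.363, ωT=1.129620, cosh=1.708818, sinh=1.385662; start (x,ẋ)=(-0.332036, -1.276896) → end (x,ẋ)=(-1.430051, -5.402799)

x = -1.4301, ẋ = -5.4028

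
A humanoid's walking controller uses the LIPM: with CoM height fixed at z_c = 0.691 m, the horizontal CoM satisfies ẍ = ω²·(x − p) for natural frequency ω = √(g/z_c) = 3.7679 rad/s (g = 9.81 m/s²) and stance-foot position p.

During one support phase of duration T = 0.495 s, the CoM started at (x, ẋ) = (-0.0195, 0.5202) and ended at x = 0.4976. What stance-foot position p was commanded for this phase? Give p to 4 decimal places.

p = -0.0551

ωT = 3.7679·0.495 = 1.865110; cosh(ωT) = 3.305764, sinh(ωT) = 3.150885
x(T) = p + (x₀−p)·cosh(ωT) + (ẋ₀/ω)·sinh(ωT) ⇒ p·(1 − cosh) = x(T) − x₀·cosh − (ẋ₀/ω)·sinh
numerator   = 0.4976 − (-0.0195)·3.305764 − (0.5202/3.7679)·3.150885 = 0.127048
denominator = 1 − 3.305764 = -2.305764
p = 0.127048 / -2.305764 = -0.0551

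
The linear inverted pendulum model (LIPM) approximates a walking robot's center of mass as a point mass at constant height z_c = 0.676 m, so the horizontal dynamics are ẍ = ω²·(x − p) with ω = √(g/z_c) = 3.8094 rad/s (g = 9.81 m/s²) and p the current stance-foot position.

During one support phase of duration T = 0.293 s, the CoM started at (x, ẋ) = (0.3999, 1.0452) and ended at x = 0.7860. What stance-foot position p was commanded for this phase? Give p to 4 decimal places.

p = 0.3822

ωT = 3.8094·0.293 = 1.116154; cosh(ωT) = 1.690314, sinh(ωT) = 1.362777
x(T) = p + (x₀−p)·cosh(ωT) + (ẋ₀/ω)·sinh(ωT) ⇒ p·(1 − cosh) = x(T) − x₀·cosh − (ẋ₀/ω)·sinh
numerator   = 0.7860 − (0.3999)·1.690314 − (1.0452/3.8094)·1.362777 = -0.263867
denominator = 1 − 1.690314 = -0.690314
p = -0.263867 / -0.690314 = 0.3822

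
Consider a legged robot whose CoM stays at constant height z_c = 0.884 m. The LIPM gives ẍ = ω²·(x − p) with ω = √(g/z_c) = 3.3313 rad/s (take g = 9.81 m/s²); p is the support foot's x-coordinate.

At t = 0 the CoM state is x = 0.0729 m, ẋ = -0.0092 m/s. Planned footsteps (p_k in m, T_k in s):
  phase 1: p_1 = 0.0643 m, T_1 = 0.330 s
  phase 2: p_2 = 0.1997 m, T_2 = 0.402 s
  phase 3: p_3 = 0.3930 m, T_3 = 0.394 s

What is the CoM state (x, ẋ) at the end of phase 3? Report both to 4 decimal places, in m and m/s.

phase 1: p=0.0643, T=0.330, ωT=1.099329, cosh=1.667623, sinh=1.334528; start (x,ẋ)=(0.072900, -0.009200) → end (x,ẋ)=(0.074956, 0.022891)
phase 2: p=0.1997, T=0.402, ωT=1.339183, cosh=2.038991, sinh=1.776932; start (x,ẋ)=(0.074956, 0.022891) → end (x,ẋ)=(-0.042442, -0.691747)
phase 3: p=0.3930, T=0.394, ωT=1.312532, cosh=1.992354, sinh=1.723216; start (x,ẋ)=(-0.042442, -0.691747) → end (x,ẋ)=(-0.832381, -3.877879)

x = -0.8324, ẋ = -3.8779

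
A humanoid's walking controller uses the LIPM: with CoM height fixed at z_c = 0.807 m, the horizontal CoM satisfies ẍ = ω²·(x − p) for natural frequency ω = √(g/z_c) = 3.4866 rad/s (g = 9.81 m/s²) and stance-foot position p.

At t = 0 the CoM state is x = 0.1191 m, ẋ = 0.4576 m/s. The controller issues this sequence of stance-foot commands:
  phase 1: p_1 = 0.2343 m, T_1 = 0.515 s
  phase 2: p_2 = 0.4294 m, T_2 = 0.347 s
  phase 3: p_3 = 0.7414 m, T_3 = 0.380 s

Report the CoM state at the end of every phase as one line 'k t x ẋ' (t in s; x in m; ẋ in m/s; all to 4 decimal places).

phase 1: p=0.2343, T=0.515, ωT=1.795599, cosh=3.094555, sinh=2.928527; start (x,ẋ)=(0.119100, 0.457600) → end (x,ẋ)=(0.262163, 0.239807)
phase 2: p=0.4294, T=0.347, ωT=1.209850, cosh=1.825612, sinh=1.527370; start (x,ẋ)=(0.262163, 0.239807) → end (x,ẋ)=(0.229142, -0.452799)
phase 3: p=0.7414, T=0.380, ωT=1.324908, cosh=2.013833, sinh=1.748006; start (x,ẋ)=(0.229142, -0.452799) → end (x,ẋ)=(-0.517213, -4.033870)

1 0.5150 0.2622 0.2398
2 0.8620 0.2291 -0.4528
3 1.2420 -0.5172 -4.0339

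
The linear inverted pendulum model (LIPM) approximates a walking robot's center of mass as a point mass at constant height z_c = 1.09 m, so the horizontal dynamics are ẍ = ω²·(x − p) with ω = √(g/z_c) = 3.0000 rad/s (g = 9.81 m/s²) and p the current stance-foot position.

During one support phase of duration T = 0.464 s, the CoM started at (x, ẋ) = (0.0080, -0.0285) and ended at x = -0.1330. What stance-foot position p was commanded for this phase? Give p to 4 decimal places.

ωT = 3.0000·0.464 = 1.392000; cosh(ωT) = 2.135733, sinh(ωT) = 1.887155
x(T) = p + (x₀−p)·cosh(ωT) + (ẋ₀/ω)·sinh(ωT) ⇒ p·(1 − cosh) = x(T) − x₀·cosh − (ẋ₀/ω)·sinh
numerator   = -0.1330 − (0.0080)·2.135733 − (-0.0285/3.0000)·1.887155 = -0.132158
denominator = 1 − 2.135733 = -1.135733
p = -0.132158 / -1.135733 = 0.1164

p = 0.1164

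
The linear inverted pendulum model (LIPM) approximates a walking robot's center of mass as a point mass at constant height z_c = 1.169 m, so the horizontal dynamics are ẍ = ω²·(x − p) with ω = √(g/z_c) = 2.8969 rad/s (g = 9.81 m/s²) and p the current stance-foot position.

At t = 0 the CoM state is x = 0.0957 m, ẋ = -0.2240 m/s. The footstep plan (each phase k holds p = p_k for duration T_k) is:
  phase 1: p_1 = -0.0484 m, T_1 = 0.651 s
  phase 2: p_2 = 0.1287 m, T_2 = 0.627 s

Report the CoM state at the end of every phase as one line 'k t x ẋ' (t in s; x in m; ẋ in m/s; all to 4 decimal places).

phase 1: p=-0.0484, T=0.651, ωT=1.885882, cosh=3.371930, sinh=3.220235; start (x,ẋ)=(0.095700, -0.224000) → end (x,ẋ)=(0.188494, 0.588953)
phase 2: p=0.1287, T=0.627, ωT=1.816356, cosh=3.156014, sinh=2.993397; start (x,ẋ)=(0.188494, 0.588953) → end (x,ẋ)=(0.925981, 2.377249)

1 0.6510 0.1885 0.5890
2 1.2780 0.9260 2.3772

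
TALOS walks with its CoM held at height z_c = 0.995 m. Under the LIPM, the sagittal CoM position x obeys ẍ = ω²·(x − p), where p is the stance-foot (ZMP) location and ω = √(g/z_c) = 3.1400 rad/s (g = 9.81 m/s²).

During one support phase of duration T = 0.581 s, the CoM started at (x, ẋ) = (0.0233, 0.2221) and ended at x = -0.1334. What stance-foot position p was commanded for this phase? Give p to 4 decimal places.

ωT = 3.1400·0.581 = 1.824340; cosh(ωT) = 3.180013, sinh(ωT) = 3.018689
x(T) = p + (x₀−p)·cosh(ωT) + (ẋ₀/ω)·sinh(ωT) ⇒ p·(1 − cosh) = x(T) − x₀·cosh − (ẋ₀/ω)·sinh
numerator   = -0.1334 − (0.0233)·3.180013 − (0.2221/3.1400)·3.018689 = -0.421014
denominator = 1 − 3.180013 = -2.180013
p = -0.421014 / -2.180013 = 0.1931

p = 0.1931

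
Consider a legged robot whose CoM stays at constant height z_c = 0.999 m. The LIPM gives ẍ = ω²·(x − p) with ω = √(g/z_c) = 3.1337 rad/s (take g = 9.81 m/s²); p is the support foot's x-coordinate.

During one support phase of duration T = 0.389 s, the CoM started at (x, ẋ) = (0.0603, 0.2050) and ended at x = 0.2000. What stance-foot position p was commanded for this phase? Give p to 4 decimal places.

p = 0.0142

ωT = 3.1337·0.389 = 1.219009; cosh(ωT) = 1.839678, sinh(ωT) = 1.544155
x(T) = p + (x₀−p)·cosh(ωT) + (ẋ₀/ω)·sinh(ωT) ⇒ p·(1 − cosh) = x(T) − x₀·cosh − (ẋ₀/ω)·sinh
numerator   = 0.2000 − (0.0603)·1.839678 − (0.2050/3.1337)·1.544155 = -0.011948
denominator = 1 − 1.839678 = -0.839678
p = -0.011948 / -0.839678 = 0.0142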